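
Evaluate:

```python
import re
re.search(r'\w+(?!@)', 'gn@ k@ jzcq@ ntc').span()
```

The negative lookahead/lookbehind blocks any match where the forbidden context is present.
Unlike `match`, `search` isn't anchored — it looks for the pattern anywhere in the string.
The match spans [0:1] → 'g'.

(0, 1)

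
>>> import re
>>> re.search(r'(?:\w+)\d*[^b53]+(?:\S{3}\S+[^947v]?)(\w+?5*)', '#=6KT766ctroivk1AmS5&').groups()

('5',)

The pattern matches one or more of a word character (non-capturing group); then zero or more of a digit, then one or more of any character except [b53]; then exactly 3 of a non-whitespace character, then one or more of a non-whitespace character, then optionally any character except [947v] (non-capturing group); then one or more of a word character (lazy), then zero or more of the literal '5' (captured).
`search` walks the string left to right and returns the first match it finds.
The match spans [2:20] → '6KT766ctroivk1AmS5'.
Captured: group 1 = '5'.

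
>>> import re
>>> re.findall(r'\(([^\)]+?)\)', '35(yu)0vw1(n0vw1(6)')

['yu', 'n0vw1(6']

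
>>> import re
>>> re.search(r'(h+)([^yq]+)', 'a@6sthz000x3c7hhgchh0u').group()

Pattern: one or more of a literal 'h' (captured); then one or more of any character except [yq] (captured).
Unlike `match`, `search` isn't anchored — it looks for the pattern anywhere in the string.
The match spans [5:22] → 'hz000x3c7hhgchh0u'.
Captured: group 1 = 'h', group 2 = 'z000x3c7hhgchh0u'.

'hz000x3c7hhgchh0u'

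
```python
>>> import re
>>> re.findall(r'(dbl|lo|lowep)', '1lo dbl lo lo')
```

['lo', 'dbl', 'lo', 'lo']

Matches: at [1:3] match 'lo', group 1 = 'lo'; at [4:7] match 'dbl', group 1 = 'dbl'; at [8:10] match 'lo', group 1 = 'lo'; at [11:13] match 'lo', group 1 = 'lo'.
With a single group, `findall` returns only what that group captured — 4 items.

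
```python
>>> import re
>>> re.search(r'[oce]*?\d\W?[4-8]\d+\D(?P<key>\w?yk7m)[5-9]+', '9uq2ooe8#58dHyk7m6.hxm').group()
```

'ooe8#58dHyk7m6'

The match spans [4:18] → 'ooe8#58dHyk7m6'.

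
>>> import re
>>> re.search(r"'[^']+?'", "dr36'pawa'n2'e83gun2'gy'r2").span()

The match spans [4:10] → "'pawa'".

(4, 10)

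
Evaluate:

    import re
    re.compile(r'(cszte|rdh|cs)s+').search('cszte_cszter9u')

None

Unlike `match`, `search` isn't anchored — it looks for the pattern anywhere in the string.
Here nothing in the string fits, so the call returns None.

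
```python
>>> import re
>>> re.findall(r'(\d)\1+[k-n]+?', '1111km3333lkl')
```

['1', '3']

After group 1 captures some text, `\1` only succeeds where that same text appears again.
Because there's exactly one group, `findall` drops the full match and keeps group 1 from each hit.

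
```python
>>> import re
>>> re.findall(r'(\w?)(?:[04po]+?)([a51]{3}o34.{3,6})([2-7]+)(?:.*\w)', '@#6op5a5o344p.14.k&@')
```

Pattern: optionally a word character (captured); then one or more of one of [04po] (lazy) (non-capturing group); then exactly 3 of one of [a51], then the literal 'o34', then 3 to 6 of any character (captured); then one or more of a character in [2-7] (captured); then zero or more of any character, then a word character (non-capturing group).
`findall` packs the 3 group values into a tuple for every match.

[('6', '5a5o344p.1', '4')]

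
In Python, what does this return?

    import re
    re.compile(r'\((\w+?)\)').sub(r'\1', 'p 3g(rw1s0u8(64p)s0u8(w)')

'p 3g(rw1s0u864ps0u8w'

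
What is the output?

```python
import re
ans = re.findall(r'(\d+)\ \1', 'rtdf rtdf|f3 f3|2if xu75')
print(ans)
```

[]

With a single group, `findall` returns only what that group captured — 0 items.
Nothing in the string satisfies the pattern, so the list is empty.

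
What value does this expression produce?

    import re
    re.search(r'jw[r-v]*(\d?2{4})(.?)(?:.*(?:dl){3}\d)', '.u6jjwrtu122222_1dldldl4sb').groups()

Pattern: the literal 'jw', then zero or more of a character in [r-v]; then optionally a digit, then exactly 4 of the literal '2' (captured); then optionally any character (captured); then zero or more of any character, then the literal 'dl' repeated 3 times, then a digit (non-capturing group).
`search` walks the string left to right and returns the first match it finds.
The match spans [4:24] → 'jwrtu122222_1dldldl4'.
Captured: group 1 = '12222', group 2 = '2'.

('12222', '2')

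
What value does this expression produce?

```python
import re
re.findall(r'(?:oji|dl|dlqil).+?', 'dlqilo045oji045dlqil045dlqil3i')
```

['dlq', 'oji0', 'dlq', 'dlq']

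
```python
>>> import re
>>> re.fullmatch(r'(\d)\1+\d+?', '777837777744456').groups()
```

('7',)

The match spans [0:15] → '777837777744456'.
Captured: group 1 = '7'.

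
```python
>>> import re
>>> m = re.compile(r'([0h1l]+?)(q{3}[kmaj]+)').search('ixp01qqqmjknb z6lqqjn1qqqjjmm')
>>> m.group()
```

'01qqqmjk'

The match spans [3:11] → '01qqqmjk'.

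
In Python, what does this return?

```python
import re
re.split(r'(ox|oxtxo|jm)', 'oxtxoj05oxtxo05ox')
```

The regex engine tests alternatives in the order written; an earlier branch that matches wins even if a later one would match more.
Matches to split on: at [0:2] → 'ox'; at [8:10] → 'ox'; at [15:17] → 'ox'.
`re.split` interleaves the captured-group text with the surrounding fragments.

['', 'ox', 'txoj05', 'ox', 'txo05', 'ox', '']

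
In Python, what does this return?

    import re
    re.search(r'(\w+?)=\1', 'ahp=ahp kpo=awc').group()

'ahp=ahp'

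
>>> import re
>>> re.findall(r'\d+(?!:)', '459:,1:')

['45']

`(?!…)`/`(?<!…)` only lets a position through if the neighbouring text does NOT match; no characters are consumed.
Walking the string: at [0:2] → '45'.
With no groups in the pattern, `findall` gives back each whole match — 1 here.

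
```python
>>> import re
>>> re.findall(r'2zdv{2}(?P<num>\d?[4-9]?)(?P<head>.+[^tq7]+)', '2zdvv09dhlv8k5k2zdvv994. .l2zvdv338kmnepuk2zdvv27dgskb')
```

[('09', 'dhlv8k5k2zdvv994. .l2zvdv338kmnepuk2zdvv27dgskb')]

The pattern matches the literal '2zd', then exactly 2 of a literal 'v'; then optionally a digit, then optionally a character in [4-9] (captured as 'num'); then one or more of any character, then one or more of any character except [tq7] (captured as 'head').
Matches: at [0:54] match '2zdvv09dhlv8k5k2zdvv994. .l2zvdv338kmnepuk2zdvv27dgskb', groups = ('09', 'dhlv8k5k2zdvv994. .l2zvdv338kmnepuk2zdvv27dgskb').
Multiple groups make `findall` return tuples — one 2-tuple for the one match.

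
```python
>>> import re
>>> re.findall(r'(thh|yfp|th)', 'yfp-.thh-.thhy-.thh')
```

Alternation isn't longest-match — the leftmost alternative that fits at this position is chosen.
`findall` collects group 1 from each match (4 total).

['yfp', 'thh', 'thh', 'thh']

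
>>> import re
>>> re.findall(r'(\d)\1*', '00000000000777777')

A backreference is literal: `\1` must see the identical characters the first group matched.
Because there's exactly one group, `findall` drops the full match and keeps group 1 from each hit.

['0', '7']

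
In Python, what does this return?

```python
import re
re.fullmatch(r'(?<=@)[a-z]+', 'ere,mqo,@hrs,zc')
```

None

The positive lookaround only admits positions where the adjacent text matches; those characters stay outside the span.
`re.fullmatch` requires the pattern to consume the entire string.
Here there's no way to consume every character, so the call returns None.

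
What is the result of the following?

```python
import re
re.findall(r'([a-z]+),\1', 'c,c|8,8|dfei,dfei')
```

`\1` has to match the exact text group 1 already captured.
Because there's exactly one group, `findall` drops the full match and keeps group 1 from each hit.

['c', 'dfei']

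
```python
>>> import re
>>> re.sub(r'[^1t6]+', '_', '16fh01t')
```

'16_1t'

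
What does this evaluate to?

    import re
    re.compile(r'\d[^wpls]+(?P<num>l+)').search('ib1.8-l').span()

(2, 7)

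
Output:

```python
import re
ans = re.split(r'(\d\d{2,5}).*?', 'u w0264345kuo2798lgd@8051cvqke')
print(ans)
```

['u w', '026434', '5kuo', '2798', 'lgd@', '8051', 'cvqke']

A non-greedy quantifier consumes as few characters as it can — just enough that the remainder of the pattern still matches from where it stops; whatever follows it matches normally.
The group in the pattern means `split` returns the separators' captures alongside the pieces.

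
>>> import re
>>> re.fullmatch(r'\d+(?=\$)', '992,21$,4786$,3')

`re.fullmatch` requires the pattern to consume the entire string.
Here there's no way to consume every character, so the call returns None.

None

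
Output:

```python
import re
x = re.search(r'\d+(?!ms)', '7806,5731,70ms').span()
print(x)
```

(0, 4)

`(?!…)`/`(?<!…)` only lets a position through if the neighbouring text does NOT match; no characters are consumed.
`search` walks the string left to right and returns the first match it finds.
The match spans [0:4] → '7806'.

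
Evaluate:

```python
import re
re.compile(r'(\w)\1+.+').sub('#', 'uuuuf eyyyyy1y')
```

'#'

After group 1 captures some text, `\1` only succeeds where that same text appears again.
Matches: at [0:14] → 'uuuuf eyyyyy1y'.
Every occurrence is swapped for '#'.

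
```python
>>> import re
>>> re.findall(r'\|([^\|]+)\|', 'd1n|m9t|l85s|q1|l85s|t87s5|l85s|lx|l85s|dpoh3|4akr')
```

['m9t', 'q1', 't87s5', 'lx', 'dpoh3']

Because there's exactly one group, `findall` drops the full match and keeps group 1 from each hit.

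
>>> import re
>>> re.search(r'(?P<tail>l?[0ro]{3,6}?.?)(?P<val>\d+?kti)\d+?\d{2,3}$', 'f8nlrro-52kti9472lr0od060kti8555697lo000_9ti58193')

None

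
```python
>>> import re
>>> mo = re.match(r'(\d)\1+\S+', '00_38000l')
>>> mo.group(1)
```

'0'

After group 1 captures some text, `\1` only succeeds where that same text appears again.
`re.match` only tries the pattern at the start of the string.
The match spans [0:9] → '00_38000l'.
Captured: group 1 = '0'.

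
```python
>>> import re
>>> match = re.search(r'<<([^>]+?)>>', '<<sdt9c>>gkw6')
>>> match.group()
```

Unlike `match`, `search` isn't anchored — it looks for the pattern anywhere in the string.
The match spans [0:9] → '<<sdt9c>>'.
Captured: group 1 = 'sdt9c'.

'<<sdt9c>>'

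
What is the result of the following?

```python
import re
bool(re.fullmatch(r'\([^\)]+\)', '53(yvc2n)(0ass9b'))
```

`re.fullmatch` is like wrapping the pattern in `^…$` (in single-line mode).
Here the pattern can't cover the whole string, so the call returns None, and `bool(None)` is False.

False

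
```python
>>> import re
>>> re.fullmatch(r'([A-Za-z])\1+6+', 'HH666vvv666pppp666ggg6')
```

For `fullmatch`, every character of the input must be accounted for by the pattern.
Here the pattern can't cover the whole string, so the call returns None.

None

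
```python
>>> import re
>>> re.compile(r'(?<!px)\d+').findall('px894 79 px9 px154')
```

`(?!…)`/`(?<!…)` only lets a position through if the neighbouring text does NOT match; no characters are consumed.
Scanning left to right: at [3:5] → '94'; at [6:8] → '79'; at [16:18] → '54'.
No capturing groups, so `findall` returns the 3 full match strings.

['94', '79', '54']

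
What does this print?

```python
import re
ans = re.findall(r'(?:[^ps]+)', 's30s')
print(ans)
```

['30']

Pattern: one or more of any character except [ps] (non-capturing group).
Scanning left to right: at [1:3] → '30'.
`findall` yields the raw match text (1 of them) because the pattern has no groups.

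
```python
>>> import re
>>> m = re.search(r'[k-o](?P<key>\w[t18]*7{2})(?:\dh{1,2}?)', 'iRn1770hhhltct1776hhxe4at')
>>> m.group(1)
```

'177'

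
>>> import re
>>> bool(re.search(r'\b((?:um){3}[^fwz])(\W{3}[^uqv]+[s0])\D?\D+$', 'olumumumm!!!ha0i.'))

The pattern matches a word boundary (`\b`, zero-width); then the literal 'um' repeated 3 times, then any character except [fwz] (captured); then exactly 3 of a non-word character, then one or more of any character except [uqv], then one of [s0] (captured); then optionally a non-digit, then one or more of a non-digit; then anchored at the end.
`re.search` tries every starting position until one works.
Here no position works, so the call returns None, and `bool(None)` is False.

False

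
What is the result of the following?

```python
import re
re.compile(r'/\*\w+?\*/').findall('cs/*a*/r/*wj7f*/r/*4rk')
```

`findall` yields the raw match text (2 of them) because the pattern has no groups.

['/*a*/', '/*wj7f*/']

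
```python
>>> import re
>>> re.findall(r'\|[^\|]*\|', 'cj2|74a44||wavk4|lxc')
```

['|74a44|', '|wavk4|']

Walking the string: at [3:10] → '|74a44|'; at [10:17] → '|wavk4|'.
`findall` yields the raw match text (2 of them) because the pattern has no groups.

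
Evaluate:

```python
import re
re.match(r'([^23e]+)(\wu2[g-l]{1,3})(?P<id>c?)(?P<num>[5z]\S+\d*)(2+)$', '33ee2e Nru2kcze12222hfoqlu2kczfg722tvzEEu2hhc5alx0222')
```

None

Pattern: one or more of any character except [23e] (captured); then a word character, then the literal 'u2', then 1 to 3 of a character in [g-l] (captured); then optionally a literal 'c' (captured as 'id'); then one of [5z], then one or more of a non-whitespace character, then zero or more of a digit (captured as 'num'); then one or more of a literal '2' (captured); then anchored at the end.
`match` is anchored at position 0; if the pattern doesn't fit there, it returns None.
Here the string doesn't start with a match, so the call returns None.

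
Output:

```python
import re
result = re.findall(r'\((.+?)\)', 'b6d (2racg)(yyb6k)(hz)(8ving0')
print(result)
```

Lazy quantifiers expand one character at a time until the remainder of the pattern can match.
Because there's exactly one group, `findall` drops the full match and keeps group 1 from each hit.

['2racg', 'yyb6k', 'hz']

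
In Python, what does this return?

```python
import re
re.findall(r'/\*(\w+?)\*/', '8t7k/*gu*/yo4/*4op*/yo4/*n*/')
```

['gu', '4op', 'n']

One capturing group, so `findall` returns just the captured substring from each match — 3 in all.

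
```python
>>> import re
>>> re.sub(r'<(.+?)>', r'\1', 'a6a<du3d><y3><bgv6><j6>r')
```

'a6adu3dy3bgv6j6r'

`\1` in the replacement pulls in group 1's text for each match.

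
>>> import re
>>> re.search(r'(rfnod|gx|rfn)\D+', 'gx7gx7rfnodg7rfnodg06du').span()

(6, 12)

`search` walks the string left to right and returns the first match it finds.
The match spans [6:12] → 'rfnodg'.
Captured: group 1 = 'rfnod'.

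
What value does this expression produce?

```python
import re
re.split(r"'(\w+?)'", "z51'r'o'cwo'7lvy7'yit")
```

`re.split` interleaves the captured-group text with the surrounding fragments.

['z51', 'r', 'o', 'cwo', "7lvy7'yit"]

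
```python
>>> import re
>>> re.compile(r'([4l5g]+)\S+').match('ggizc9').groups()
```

('gg',)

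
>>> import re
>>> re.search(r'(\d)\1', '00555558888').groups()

The match spans [0:2] → '00'.
Captured: group 1 = '0'.

('0',)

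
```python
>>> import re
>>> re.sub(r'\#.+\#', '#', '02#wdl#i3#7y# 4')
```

'02# 4'

Matches: at [2:13] → '#wdl#i3#7y#'.
`sub` substitutes '#' at each match site.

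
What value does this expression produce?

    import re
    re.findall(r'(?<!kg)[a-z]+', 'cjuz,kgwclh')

['cjuz', 'kgwclh']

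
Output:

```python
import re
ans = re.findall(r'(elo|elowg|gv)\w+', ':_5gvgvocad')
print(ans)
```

Scanning left to right: at [3:11] match 'gvgvocad', group 1 = 'gv'.
Because there's exactly one group, `findall` drops the full match and keeps group 1 from the one hit.

['gv']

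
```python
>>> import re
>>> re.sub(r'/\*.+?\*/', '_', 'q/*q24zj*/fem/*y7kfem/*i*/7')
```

The `?` after the quantifier makes it lazy — it takes as little as possible before letting the rest of the pattern try.
Matches: at [1:10] → '/*q24zj*/'; at [13:26] → '/*y7kfem/*i*/'.
`sub` substitutes '_' at each match site.

'q_fem_7'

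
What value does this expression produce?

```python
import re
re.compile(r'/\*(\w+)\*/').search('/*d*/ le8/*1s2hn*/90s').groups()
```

('d',)

`re.search` tries every starting position until one works.
The match spans [0:5] → '/*d*/'.
Captured: group 1 = 'd'.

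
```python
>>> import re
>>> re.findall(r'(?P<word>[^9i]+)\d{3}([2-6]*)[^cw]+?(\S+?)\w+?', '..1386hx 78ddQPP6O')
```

[('..1', '', '7')]

This matches one or more of any character except [9i] (captured as 'word'); then exactly 3 of a digit; then zero or more of a character in [2-6] (captured); then one or more of any character except [cw] (lazy); then one or more of a non-whitespace character (lazy) (captured); then one or more of a word character (lazy).
Lazy quantifiers expand one character at a time until the remainder of the pattern can match.
Walking the string: at [0:11] match '..1386hx 78', groups = ('..1', '', '7').
3 groups means the one result is a tuple of 3 captured strings — 1 here.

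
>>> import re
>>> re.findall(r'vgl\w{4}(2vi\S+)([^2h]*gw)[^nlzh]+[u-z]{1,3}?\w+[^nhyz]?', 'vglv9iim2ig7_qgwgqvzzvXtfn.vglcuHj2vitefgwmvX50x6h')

The pattern matches the literal 'vgl', then exactly 4 of a word character; then the literal '2vi', then one or more of a non-whitespace character (captured); then zero or more of any character except [2h], then the literal 'gw' (captured); then one or more of any character except [nlzh]; then 1 to 3 of a character in [u-z] (lazy); then one or more of a word character, then optionally any character except [nhyz].
Matches: at [27:50] match 'vglcuHj2vitefgwmvX50x6h', groups = ('2vitef', 'gw').
2 groups means the one result is a tuple of 2 captured strings — 1 here.

[('2vitef', 'gw')]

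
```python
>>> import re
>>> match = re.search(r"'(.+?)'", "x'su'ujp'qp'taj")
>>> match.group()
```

"'su'"

The `?` after the quantifier makes it lazy — it takes as little as possible before letting the rest of the pattern try.
`re.search` scans for the first position where the pattern succeeds.
The match spans [1:5] → "'su'".
Captured: group 1 = 'su'.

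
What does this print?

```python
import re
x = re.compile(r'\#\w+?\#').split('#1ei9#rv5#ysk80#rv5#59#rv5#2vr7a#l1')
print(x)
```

['', 'rv5', 'rv5', 'rv5', 'l1']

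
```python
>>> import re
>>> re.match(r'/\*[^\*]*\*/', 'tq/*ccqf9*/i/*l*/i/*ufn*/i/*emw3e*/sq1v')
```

`re.match` won't scan ahead — the pattern has to work from the very first character.
Here the string doesn't start with a match, so the call returns None.

None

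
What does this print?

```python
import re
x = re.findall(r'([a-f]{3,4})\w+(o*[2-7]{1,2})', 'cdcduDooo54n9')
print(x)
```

[('cdcd', '4')]

2 groups means the one result is a tuple of 2 captured strings — 1 here.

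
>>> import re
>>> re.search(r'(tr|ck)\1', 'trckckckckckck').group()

The backreference `\1` re-matches whatever the first group consumed, character for character.
`re.search` scans for the first position where the pattern succeeds.
The match spans [2:6] → 'ckck'.
Captured: group 1 = 'ck'.

'ckck'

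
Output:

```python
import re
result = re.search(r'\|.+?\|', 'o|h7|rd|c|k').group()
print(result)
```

|h7|

Because the quantifier is non-greedy, it stops expanding at the earliest point where the rest of the pattern can succeed.
The match spans [1:5] → '|h7|'.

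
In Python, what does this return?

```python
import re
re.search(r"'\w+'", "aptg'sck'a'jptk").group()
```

"'sck'"

The match spans [4:9] → "'sck'".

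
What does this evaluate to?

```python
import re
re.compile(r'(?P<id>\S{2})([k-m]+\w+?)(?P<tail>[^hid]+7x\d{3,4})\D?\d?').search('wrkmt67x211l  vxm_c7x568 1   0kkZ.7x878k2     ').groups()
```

The match spans [0:41] → 'wrkmt67x211l  vxm_c7x568 1   0kkZ.7x878k2'.
Captured: group 1 = 'wr', group 2 = 'kmt', group 3 = '67x211l  vxm_c7x568 1   0kkZ.7x878'.

('wr', 'kmt', '67x211l  vxm_c7x568 1   0kkZ.7x878')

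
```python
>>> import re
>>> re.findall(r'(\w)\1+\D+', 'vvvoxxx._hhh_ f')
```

['v']

A backreference is literal: `\1` must see the identical characters the first group matched.
Matches: at [0:15] match 'vvvoxxx._hhh_ f', group 1 = 'v'.
`findall` collects group 1 from the one match (1 total).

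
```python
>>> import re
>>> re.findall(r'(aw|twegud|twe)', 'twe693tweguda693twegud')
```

['twe', 'twegud', 'twegud']

The regex engine tests alternatives in the order written; an earlier branch that matches wins even if a later one would match more.
With a single group, `findall` returns only what that group captured — 3 items.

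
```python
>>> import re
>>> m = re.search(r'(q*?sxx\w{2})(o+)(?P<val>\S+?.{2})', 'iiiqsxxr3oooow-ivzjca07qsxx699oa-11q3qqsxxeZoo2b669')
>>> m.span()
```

The match spans [3:16] → 'qsxxr3oooow-i'.

(3, 16)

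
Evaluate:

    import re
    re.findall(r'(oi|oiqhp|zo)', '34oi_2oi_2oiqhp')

The regex engine tests alternatives in the order written; an earlier branch that matches wins even if a later one would match more.
Matches: at [2:4] match 'oi', group 1 = 'oi'; at [6:8] match 'oi', group 1 = 'oi'; at [10:12] match 'oi', group 1 = 'oi'.
Because there's exactly one group, `findall` drops the full match and keeps group 1 from each hit.

['oi', 'oi', 'oi']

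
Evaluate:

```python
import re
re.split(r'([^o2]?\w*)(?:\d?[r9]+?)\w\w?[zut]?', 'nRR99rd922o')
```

['', 'nRR99rd', 'o']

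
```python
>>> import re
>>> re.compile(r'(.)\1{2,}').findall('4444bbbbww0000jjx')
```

['4', 'b', '0']

The backreference `\1` re-matches whatever the first group consumed, character for character.
Scanning left to right: at [0:4] match '4444', group 1 = '4'; at [4:8] match 'bbbb', group 1 = 'b'; at [10:14] match '0000', group 1 = '0'.
One capturing group, so `findall` returns just the captured substring from each match — 3 in all.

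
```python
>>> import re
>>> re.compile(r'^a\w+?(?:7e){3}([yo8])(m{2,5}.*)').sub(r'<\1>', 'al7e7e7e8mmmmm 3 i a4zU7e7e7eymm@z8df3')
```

'<8>'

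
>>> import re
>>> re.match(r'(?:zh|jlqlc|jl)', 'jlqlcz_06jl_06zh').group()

'jlqlc'

Alternation isn't longest-match — the leftmost alternative that fits at this position is chosen.
With `match`, the pattern is implicitly anchored at the beginning.
The match spans [0:5] → 'jlqlc'.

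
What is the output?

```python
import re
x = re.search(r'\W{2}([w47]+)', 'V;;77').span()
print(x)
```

(1, 5)

The pattern matches exactly 2 of a non-word character; then one or more of one of [w47] (captured).
`re.search` scans for the first position where the pattern succeeds.
The match spans [1:5] → ';;77'.
Captured: group 1 = '77'.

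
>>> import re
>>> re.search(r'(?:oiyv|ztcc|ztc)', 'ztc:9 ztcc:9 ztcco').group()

'ztc'

Unlike `match`, `search` isn't anchored — it looks for the pattern anywhere in the string.
The match spans [0:3] → 'ztc'.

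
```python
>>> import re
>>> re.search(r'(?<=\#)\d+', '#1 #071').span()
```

(1, 2)

The `(?=…)`/`(?<=…)` assertion just peeks at neighbouring text; it doesn't advance the match position.
`re.search` tries every starting position until one works.
The match spans [1:2] → '1'.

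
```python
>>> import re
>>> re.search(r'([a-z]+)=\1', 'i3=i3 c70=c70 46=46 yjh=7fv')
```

None

After group 1 captures some text, `\1` only succeeds where that same text appears again.
`re.search` tries every starting position until one works.
Here the pattern never matches, so the call returns None.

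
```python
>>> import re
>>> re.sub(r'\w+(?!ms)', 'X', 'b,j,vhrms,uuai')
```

`(?!…)`/`(?<!…)` only lets a position through if the neighbouring text does NOT match; no characters are consumed.
Every occurrence is swapped for 'X'.

'X,X,X,X'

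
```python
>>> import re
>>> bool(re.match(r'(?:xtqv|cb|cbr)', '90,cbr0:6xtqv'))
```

False

`re.match` only tries the pattern at the start of the string.
Here the pattern fails at index 0, so the call returns None, and `bool(None)` is False.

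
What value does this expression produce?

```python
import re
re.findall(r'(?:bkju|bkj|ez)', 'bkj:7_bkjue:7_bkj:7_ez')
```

Branches in `(...|...)` are attempted left-to-right; the first branch that allows the whole pattern to succeed is taken.
`findall` yields the raw match text (4 of them) because the pattern has no groups.

['bkj', 'bkju', 'bkj', 'ez']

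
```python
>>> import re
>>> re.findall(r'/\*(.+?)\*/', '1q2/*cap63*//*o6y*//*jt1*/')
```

['cap63', 'o6y', 'jt1']

Walking the string: at [3:12] match '/*cap63*/', group 1 = 'cap63'; at [12:19] match '/*o6y*/', group 1 = 'o6y'; at [19:26] match '/*jt1*/', group 1 = 'jt1'.
`findall` collects group 1 from each match (3 total).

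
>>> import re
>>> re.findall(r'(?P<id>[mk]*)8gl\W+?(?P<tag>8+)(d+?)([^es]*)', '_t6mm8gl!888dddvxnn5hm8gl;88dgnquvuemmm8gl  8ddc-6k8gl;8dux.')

[('mm', '888', 'd', 'ddvxnn5hm8gl;88dgnquvu'), ('mmm', '8', 'd', 'dc-6k8gl;8dux.')]

Pattern: zero or more of one of [mk] (captured as 'id'); then a literal '8', then the literal 'gl'; then one or more of a non-word character (lazy); then one or more of a literal '8' (captured as 'tag'); then one or more of a literal 'd' (lazy) (captured); then zero or more of any character except [es] (captured).
Because the quantifier is non-greedy, it stops expanding at the earliest point where the rest of the pattern can succeed.
Walking the string: at [3:35] match 'mm8gl!888dddvxnn5hm8gl;88dgnquvu', groups = ('mm', '888', 'd', 'ddvxnn5hm8gl;88dgnquvu'); at [36:60] match 'mmm8gl  8ddc-6k8gl;8dux.', groups = ('mmm', '8', 'd', 'dc-6k8gl;8dux.').
`findall` packs the 4 group values into a tuple for every match.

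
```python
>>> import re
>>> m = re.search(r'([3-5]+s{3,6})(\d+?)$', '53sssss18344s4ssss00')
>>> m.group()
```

This matches one or more of a character in [3-5], then 3 to 6 of a literal 's' (captured); then one or more of a digit (lazy) (captured); then anchored at the end.
Unlike `match`, `search` isn't anchored — it looks for the pattern anywhere in the string.
The match spans [13:20] → '4ssss00'.
Captured: group 1 = '4ssss', group 2 = '00'.

'4ssss00'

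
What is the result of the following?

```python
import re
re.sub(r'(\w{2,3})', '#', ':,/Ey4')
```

The pattern matches 2 to 3 of a word character (captured).
`sub` substitutes '#' at each match site.

':,/#'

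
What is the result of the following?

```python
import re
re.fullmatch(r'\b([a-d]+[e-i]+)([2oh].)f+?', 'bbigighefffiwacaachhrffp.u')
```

None

For `fullmatch`, every character of the input must be accounted for by the pattern.
Here the string isn't matched end-to-end, so the call returns None.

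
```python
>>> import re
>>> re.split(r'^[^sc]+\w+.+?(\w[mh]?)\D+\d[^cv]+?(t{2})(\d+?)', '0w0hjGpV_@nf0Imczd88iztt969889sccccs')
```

['', 'z', 'tt', '9', '69889sccccs']

This matches anchored at the start of the string; then one or more of any character except [sc], then one or more of a word character, then one or more of any character (lazy); then a word character, then optionally one of [mh] (captured); then one or more of a non-digit, then a digit, then one or more of any character except [cv] (lazy); then exactly 2 of a literal 't' (captured); then one or more of a digit (lazy) (captured).
Matches to split on: at [0:25] → '0w0hjGpV_@nf0Imczd88iztt9'.
The group in the pattern means `split` returns the separators' captures alongside the pieces.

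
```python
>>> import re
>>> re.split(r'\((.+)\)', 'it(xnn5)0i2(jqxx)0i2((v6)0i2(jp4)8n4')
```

['it', 'xnn5)0i2(jqxx)0i2((v6)0i2(jp4', '8n4']

Matches to split on: at [2:33] → '(xnn5)0i2(jqxx)0i2((v6)0i2(jp4)'.
`re.split` interleaves the captured-group text with the surrounding fragments.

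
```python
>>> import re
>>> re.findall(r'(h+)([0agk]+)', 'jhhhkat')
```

Pattern: one or more of a literal 'h' (captured); then one or more of one of [0agk] (captured).
Matches: at [1:6] match 'hhhka', groups = ('hhh', 'ka').
2 groups means the one result is a tuple of 2 captured strings — 1 here.

[('hhh', 'ka')]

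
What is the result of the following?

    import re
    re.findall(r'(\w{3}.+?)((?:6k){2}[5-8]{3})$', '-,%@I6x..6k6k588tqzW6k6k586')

[('I6x..6k6k588tqzW', '6k6k586')]

This matches exactly 3 of a word character, then one or more of any character (lazy) (captured); then the literal '6k' repeated 2 times, then exactly 3 of a character in [5-8] (captured); then anchored at the end.
Scanning left to right: at [4:27] match 'I6x..6k6k588tqzW6k6k586', groups = ('I6x..6k6k588tqzW', '6k6k586').
With 2 capturing groups, `findall` returns a 2-tuple per match.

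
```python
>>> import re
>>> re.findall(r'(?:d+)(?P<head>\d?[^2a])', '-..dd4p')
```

['4p']

Pattern: one or more of a literal 'd' (non-capturing group); then optionally a digit, then any character except [2a] (captured as 'head').
Walking the string: at [3:7] match 'dd4p', group 1 = '4p'.
Because there's exactly one group, `findall` drops the full match and keeps group 1 from the one hit.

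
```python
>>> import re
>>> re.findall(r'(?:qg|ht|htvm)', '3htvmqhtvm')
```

['ht', 'ht']

`|` is ordered: at each position the engine commits to the first alternative that works.
Scanning left to right: at [1:3] → 'ht'; at [6:8] → 'ht'.
With no groups in the pattern, `findall` gives back each whole match — 2 here.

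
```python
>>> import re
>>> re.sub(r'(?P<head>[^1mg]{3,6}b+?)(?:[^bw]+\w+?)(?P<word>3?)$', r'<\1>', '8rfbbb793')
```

'<8rfbbb>'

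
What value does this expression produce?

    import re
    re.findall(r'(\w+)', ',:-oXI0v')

['oXI0v']

This matches one or more of a word character (captured).
Because there's exactly one group, `findall` drops the full match and keeps group 1 from the one hit.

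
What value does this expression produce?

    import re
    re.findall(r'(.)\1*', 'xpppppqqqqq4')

['x', 'p', 'q', '4']

A backreference is literal: `\1` must see the identical characters the first group matched.
Walking the string: at [0:1] match 'x', group 1 = 'x'; at [1:6] match 'ppppp', group 1 = 'p'; at [6:11] match 'qqqqq', group 1 = 'q'; at [11:12] match '4', group 1 = '4'.
`findall` collects group 1 from each match (4 total).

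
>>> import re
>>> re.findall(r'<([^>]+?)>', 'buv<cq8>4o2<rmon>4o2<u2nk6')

One capturing group, so `findall` returns just the captured substring from each match — 2 in all.

['cq8', 'rmon']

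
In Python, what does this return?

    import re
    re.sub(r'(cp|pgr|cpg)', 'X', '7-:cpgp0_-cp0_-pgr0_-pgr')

'7-:Xgp0_-X0_-X0_-X'

The regex engine tests alternatives in the order written; an earlier branch that matches wins even if a later one would match more.
Matches: at [3:5] → 'cp'; at [10:12] → 'cp'; at [15:18] → 'pgr'; at [21:24] → 'pgr'.
`sub` substitutes 'X' at each match site.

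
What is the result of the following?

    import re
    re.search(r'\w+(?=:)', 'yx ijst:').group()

'ijst'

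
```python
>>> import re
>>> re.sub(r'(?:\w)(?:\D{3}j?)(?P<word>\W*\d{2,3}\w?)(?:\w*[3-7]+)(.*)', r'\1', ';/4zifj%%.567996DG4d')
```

';/%%.5679'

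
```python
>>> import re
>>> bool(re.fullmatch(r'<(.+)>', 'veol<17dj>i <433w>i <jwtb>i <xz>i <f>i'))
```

False

`re.fullmatch` requires the pattern to consume the entire string.
Here the pattern can't cover the whole string, so the call returns None, and `bool(None)` is False.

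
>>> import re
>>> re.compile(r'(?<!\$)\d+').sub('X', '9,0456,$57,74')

'X,X,$5X,X'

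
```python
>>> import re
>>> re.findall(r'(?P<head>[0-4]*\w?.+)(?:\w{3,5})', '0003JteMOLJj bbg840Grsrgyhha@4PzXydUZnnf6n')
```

['0003JteMOLJj bbg840Grsrgyhha@4PzXydUZnn']

The pattern matches zero or more of a character in [0-4], then optionally a word character, then one or more of any character (captured as 'head'); then 3 to 5 of a word character (non-capturing group).
Scanning left to right: at [0:42] match '0003JteMOLJj bbg840Grsrgyhha@4PzXydUZnnf6n', group 1 = '0003JteMOLJj bbg840Grsrgyhha@4PzXydUZnn'.
Because there's exactly one group, `findall` drops the full match and keeps group 1 from the one hit.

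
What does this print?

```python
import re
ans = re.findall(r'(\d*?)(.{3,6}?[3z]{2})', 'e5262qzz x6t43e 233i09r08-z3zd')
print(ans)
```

[('', 'e5262qzz'), ('6', 't43e 233'), ('', '09r08-z3')]

Pattern: zero or more of a digit (lazy) (captured); then 3 to 6 of any character (lazy), then exactly 2 of one of [3z] (captured).
A non-greedy quantifier consumes as few characters as it can — just enough that the remainder of the pattern still matches from where it stops; whatever follows it matches normally.
Walking the string: at [0:8] match 'e5262qzz', groups = ('', 'e5262qzz'); at [10:19] match '6t43e 233', groups = ('6', 't43e 233'); at [20:28] match '09r08-z3', groups = ('', '09r08-z3').
Multiple groups make `findall` return tuples — one 2-tuple for each match.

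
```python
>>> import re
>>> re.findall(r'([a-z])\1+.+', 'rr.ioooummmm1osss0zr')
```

['r']

After group 1 captures some text, `\1` only succeeds where that same text appears again.
`findall` collects group 1 from the one match (1 total).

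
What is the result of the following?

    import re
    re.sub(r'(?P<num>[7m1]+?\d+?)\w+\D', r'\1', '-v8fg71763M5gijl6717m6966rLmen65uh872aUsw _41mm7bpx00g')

'-v8fg71_41mm7'

The pattern matches one or more of one of [7m1] (lazy), then one or more of a digit (lazy) (captured as 'num'); then one or more of a word character, then a non-digit.
Because the quantifier is non-greedy, it stops expanding at the earliest point where the rest of the pattern can succeed.
Matches: at [5:42] → '71763M5gijl6717m6966rLmen65uh872aUsw '; at [44:54] → '1mm7bpx00g'.
Each match is replaced using the text its own group 1 captured.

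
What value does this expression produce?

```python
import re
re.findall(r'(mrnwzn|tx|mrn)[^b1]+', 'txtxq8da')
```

Matches: at [0:8] match 'txtxq8da', group 1 = 'tx'.
One capturing group, so `findall` returns just the captured substring from the one match — 1 in all.

['tx']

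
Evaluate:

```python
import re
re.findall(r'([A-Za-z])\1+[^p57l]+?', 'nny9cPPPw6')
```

`\1` is not a pattern — it's the concrete string captured by group 1, re-applied verbatim.
Walking the string: at [0:3] match 'nny', group 1 = 'n'; at [5:9] match 'PPPw', group 1 = 'P'.
One capturing group, so `findall` returns just the captured substring from each match — 2 in all.

['n', 'P']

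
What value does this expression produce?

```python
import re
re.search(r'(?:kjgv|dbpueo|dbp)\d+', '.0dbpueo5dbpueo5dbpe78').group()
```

'dbpueo5'

`search` walks the string left to right and returns the first match it finds.
The match spans [2:9] → 'dbpueo5'.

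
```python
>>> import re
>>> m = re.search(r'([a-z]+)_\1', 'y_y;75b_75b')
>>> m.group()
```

`\1` has to match the exact text group 1 already captured.
`search` walks the string left to right and returns the first match it finds.
The match spans [0:3] → 'y_y'.
Captured: group 1 = 'y'.

'y_y'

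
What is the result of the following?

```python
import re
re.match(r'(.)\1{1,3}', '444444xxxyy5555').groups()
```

('4',)

A backreference is literal: `\1` must see the identical characters the first group matched.
`re.match` only tries the pattern at the start of the string.
The match spans [0:4] → '4444'.
Captured: group 1 = '4'.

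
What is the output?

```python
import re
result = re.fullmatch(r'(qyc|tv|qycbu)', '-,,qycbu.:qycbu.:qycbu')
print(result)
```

None

`fullmatch` succeeds only if the pattern covers the string from start to end.
Here the pattern can't cover the whole string, so the call returns None.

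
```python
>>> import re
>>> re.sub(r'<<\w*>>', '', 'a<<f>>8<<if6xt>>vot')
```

Every occurrence is swapped for ''.

'a8vot'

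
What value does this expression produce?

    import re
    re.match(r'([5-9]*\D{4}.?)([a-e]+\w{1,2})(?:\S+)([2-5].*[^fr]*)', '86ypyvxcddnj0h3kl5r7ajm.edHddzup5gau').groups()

('86ypyvx', 'cddnj', '5gau')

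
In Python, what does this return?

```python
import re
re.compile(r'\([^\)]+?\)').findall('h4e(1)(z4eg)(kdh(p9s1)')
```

['(1)', '(z4eg)', '(kdh(p9s1)']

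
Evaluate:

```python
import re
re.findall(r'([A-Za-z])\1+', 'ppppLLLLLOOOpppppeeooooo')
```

['p', 'L', 'O', 'p', 'e', 'o']

A backreference is literal: `\1` must see the identical characters the first group matched.
Walking the string: at [0:4] match 'pppp', group 1 = 'p'; at [4:9] match 'LLLLL', group 1 = 'L'; at [9:12] match 'OOO', group 1 = 'O'; at [12:17] match 'ppppp', group 1 = 'p'; at [17:19] match 'ee', group 1 = 'e'; ….
With a single group, `findall` returns only what that group captured — 6 items.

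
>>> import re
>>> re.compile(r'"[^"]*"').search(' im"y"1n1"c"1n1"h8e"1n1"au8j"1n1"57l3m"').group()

The match spans [3:6] → '"y"'.

'"y"'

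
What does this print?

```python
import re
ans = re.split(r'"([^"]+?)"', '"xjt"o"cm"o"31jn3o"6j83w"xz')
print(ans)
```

['', 'xjt', 'o', 'cm', 'o', '31jn3o', '6j83w"xz']

Matches to split on: at [0:5] → '"xjt"'; at [6:10] → '"cm"'; at [11:19] → '"31jn3o"'.
Because the pattern has a capturing group, `split` also inserts each captured text between the pieces.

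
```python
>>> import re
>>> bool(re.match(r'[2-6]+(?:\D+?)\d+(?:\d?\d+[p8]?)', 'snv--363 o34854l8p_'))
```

False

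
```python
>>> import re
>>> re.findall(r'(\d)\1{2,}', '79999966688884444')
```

['9', '6', '8', '4']

`\1` is not a pattern — it's the concrete string captured by group 1, re-applied verbatim.
One capturing group, so `findall` returns just the captured substring from each match — 4 in all.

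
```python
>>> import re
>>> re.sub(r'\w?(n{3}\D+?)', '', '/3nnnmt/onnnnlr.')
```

'/t/lr.'

This matches optionally a word character; then exactly 3 of the literal 'n', then one or more of a non-digit (lazy) (captured).
Because the quantifier is non-greedy, it stops expanding at the earliest point where the rest of the pattern can succeed.
Matches: at [1:6] → '3nnnm'; at [8:13] → 'onnnn'.
`sub` substitutes '' at each match site.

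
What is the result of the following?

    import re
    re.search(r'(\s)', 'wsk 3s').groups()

(' ',)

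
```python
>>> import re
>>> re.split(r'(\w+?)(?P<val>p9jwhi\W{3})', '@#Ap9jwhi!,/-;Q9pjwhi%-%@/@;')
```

['@#', 'A', 'p9jwhi!,/', '-;Q9pjwhi%-%@/@;']

This matches one or more of a word character (lazy) (captured); then the literal 'p9j', then the literal 'whi', then exactly 3 of a non-word character (captured as 'val').
Matches to split on: at [2:12] → 'Ap9jwhi!,/'.
`re.split` interleaves the captured-group text with the surrounding fragments.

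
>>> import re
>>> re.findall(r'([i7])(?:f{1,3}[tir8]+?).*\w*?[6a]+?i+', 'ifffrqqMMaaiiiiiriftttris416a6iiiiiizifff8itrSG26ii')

This matches one of [i7] (captured); then 1 to 3 of a literal 'f', then one or more of one of [tir8] (lazy) (non-capturing group); then zero or more of any character, then zero or more of a word character (lazy), then one or more of one of [6a] (lazy); then one or more of a literal 'i'.
Walking the string: at [0:51] match 'ifffrqqMMaaiiiiiriftttris416a6iiiiiizifff8itrSG26ii', group 1 = 'i'.
With a single group, `findall` returns only what that group captured — 1 item.

['i']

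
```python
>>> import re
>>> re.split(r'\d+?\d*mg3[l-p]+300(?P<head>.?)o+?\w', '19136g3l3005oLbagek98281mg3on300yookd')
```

['19136g3l3005oLbagek', 'y', 'kd']

This matches one or more of a digit (lazy); then zero or more of a digit, then the literal 'mg3'; then one or more of a character in [l-p], then the literal '300'; then optionally any character (captured as 'head'); then one or more of the literal 'o' (lazy), then a word character.
Lazy quantifiers expand one character at a time until the remainder of the pattern can match.
Matches to split on: at [19:35] → '98281mg3on300yoo'.
Because the pattern has a capturing group, `split` also inserts each captured text between the pieces.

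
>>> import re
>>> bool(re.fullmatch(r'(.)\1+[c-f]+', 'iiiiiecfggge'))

False

After group 1 captures some text, `\1` only succeeds where that same text appears again.
For `fullmatch`, every character of the input must be accounted for by the pattern.
Here the string isn't matched end-to-end, so the call returns None, and `bool(None)` is False.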